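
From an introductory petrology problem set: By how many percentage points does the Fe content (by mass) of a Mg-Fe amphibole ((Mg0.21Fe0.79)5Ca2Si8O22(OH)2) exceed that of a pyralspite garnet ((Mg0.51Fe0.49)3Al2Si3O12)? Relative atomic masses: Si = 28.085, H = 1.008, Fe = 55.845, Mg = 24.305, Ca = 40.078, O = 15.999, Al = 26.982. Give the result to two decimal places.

5.28 percentage points

Fe in (Mg0.21Fe0.79)5Ca2Si8O22(OH)2: molar mass 936.936 g/mol; 3.95×55.845 = 220.588 g → 23.54 wt%.
Fe in (Mg0.51Fe0.49)3Al2Si3O12: molar mass 449.486 g/mol; 1.47×55.845 = 82.092 g → 18.26 wt%.
Difference = 23.54 − 18.26 = 5.28 percentage points.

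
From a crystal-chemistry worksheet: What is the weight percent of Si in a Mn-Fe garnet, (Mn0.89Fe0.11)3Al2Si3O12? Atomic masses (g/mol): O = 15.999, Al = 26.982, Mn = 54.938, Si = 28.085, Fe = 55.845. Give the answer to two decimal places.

17.01 wt%

M((Mn0.89Fe0.11)3Al2Si3O12) = 495.320 g/mol.
Si contributes 3 × 28.085 = 84.255 g per mole.
84.255/495.320 = 0.1701 → 17.01%.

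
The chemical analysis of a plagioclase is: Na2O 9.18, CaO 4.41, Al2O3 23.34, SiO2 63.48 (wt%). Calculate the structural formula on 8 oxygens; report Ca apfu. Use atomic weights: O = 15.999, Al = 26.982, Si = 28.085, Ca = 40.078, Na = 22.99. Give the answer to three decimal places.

0.208 Ca apfu

Na2O: 9.18/61.979 = 0.14811 mol → 0.29622 mol Na, 0.14811 mol O.
CaO: 4.41/56.077 = 0.07864 mol → 0.07864 mol Ca, 0.07864 mol O.
Al2O3: 23.34/101.961 = 0.22891 mol → 0.45782 mol Al, 0.68673 mol O.
SiO2: 63.48/60.083 = 1.05654 mol → 1.05654 mol Si, 2.11308 mol O.
Total oxygen = 3.02656 mol. Normalization factor = 8/3.02656 = 2.64326.
Ca per 8 O = 0.07864 × 2.64326 = 0.208.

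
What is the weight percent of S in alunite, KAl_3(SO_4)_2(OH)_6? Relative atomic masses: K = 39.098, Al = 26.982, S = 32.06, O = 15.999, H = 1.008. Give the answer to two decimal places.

15.48 mass %

Formula mass = 1·39.098 + 3·26.982 + 2·32.06 + 14·15.999 + 6·1.008 = 414.198 g/mol, of which 64.120 g is S.
So S makes up 64.120/414.198 = 0.1548 of the mass, i.e. 15.48%.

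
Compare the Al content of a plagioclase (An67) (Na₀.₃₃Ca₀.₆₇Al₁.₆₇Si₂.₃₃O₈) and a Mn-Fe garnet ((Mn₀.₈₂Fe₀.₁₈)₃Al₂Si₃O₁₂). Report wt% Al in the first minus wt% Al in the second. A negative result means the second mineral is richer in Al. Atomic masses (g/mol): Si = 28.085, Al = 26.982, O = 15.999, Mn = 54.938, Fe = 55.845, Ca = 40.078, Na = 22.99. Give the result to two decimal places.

Al in Na₀.₃₃Ca₀.₆₇Al₁.₆₇Si₂.₃₃O₈: molar mass 272.929 g/mol; 1.67×26.982 = 45.060 g → 16.51 wt%.
Al in (Mn₀.₈₂Fe₀.₁₈)₃Al₂Si₃O₁₂: molar mass 495.511 g/mol; 2×26.982 = 53.964 g → 10.89 wt%.
Difference = 16.51 − 10.89 = 5.62 percentage points.

5.62 percentage points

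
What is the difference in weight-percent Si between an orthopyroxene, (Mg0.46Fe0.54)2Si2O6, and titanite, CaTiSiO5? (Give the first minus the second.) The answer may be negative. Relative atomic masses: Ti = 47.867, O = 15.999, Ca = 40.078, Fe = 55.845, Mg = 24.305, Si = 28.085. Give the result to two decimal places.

First mineral: 56.170 g Si in 234.837 g formula = 23.92 wt% Si.
Second mineral: 28.085 g Si in 196.025 g formula = 14.33 wt% Si.
23.92% − 14.33% gives a difference of 9.59 percentage points.

9.59 percentage points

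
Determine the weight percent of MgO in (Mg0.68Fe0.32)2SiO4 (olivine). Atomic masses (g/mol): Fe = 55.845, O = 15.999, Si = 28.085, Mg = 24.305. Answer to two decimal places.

M((Mg0.68Fe0.32)2SiO4) = 160.877 g/mol; M(MgO) = 40.304 g/mol.
Moles MgO per formula unit = 1.36 Mg ÷ 1 = 1.3600.
MgO fraction = (1.3600 × 40.304) / 160.877 = 54.813/160.877 = 0.3407.

34.07 wt%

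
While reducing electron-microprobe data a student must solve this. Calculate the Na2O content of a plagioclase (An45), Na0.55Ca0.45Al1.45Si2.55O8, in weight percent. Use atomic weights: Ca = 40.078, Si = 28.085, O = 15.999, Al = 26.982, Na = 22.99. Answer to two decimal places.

6.33 wt%

Formula mass = 269.412 g/mol.
0.55 Na → 0.2750 mol Na2O per formula unit; M(Na2O) = 61.979, so Na2O mass = 17.044 g.
17.044/269.412 × 100 = 6.33 wt%.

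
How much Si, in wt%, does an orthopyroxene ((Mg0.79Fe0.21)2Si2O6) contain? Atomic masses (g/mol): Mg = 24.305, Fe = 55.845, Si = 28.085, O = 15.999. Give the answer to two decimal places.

26.25 wt%

Formula mass = 1.58*24.305 + 0.42*55.845 + 2*28.085 + 6*15.999 = 214.021 g/mol, of which 56.170 g is Si.
So Si makes up 56.170/214.021 = 0.2625 of the mass, i.e. 26.25%.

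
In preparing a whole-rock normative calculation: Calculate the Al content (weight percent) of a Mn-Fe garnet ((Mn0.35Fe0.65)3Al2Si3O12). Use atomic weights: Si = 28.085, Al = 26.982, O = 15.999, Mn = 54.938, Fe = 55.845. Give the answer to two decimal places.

Formula mass = 1.05*54.938 + 1.95*55.845 + 2*26.982 + 3*28.085 + 12*15.999 = 496.790 g/mol, of which 53.964 g is Al.
So Al makes up 53.964/496.790 = 0.1086 of the mass, i.e. 10.86%.

10.86 weight percent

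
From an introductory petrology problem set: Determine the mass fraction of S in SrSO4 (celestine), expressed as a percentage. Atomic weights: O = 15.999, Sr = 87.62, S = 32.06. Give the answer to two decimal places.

Formula mass = 1×87.62 + 1×32.06 + 4×15.999 = 183.676 g/mol, of which 32.060 g is S.
So S makes up 32.060/183.676 = 0.1745 of the mass, i.e. 17.45%.

17.45 wt%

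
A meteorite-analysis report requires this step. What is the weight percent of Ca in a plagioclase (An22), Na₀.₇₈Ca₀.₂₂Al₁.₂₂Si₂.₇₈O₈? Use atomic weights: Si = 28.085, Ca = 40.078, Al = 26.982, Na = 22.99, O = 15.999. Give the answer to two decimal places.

M(Na₀.₇₈Ca₀.₂₂Al₁.₂₂Si₂.₇₈O₈) = 265.736 g/mol.
Ca contributes 0.22 × 40.078 = 8.817 g per mole.
8.817/265.736 = 0.0332 → 3.32%.

3.32 wt%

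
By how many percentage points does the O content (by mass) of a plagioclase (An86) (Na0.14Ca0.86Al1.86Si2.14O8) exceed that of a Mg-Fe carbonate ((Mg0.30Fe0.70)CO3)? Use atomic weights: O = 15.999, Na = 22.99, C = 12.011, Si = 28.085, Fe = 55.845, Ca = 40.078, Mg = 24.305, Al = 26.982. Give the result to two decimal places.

First mineral: 127.992 g O in 275.966 g formula = 46.38 wt% O.
Second mineral: 47.997 g O in 106.391 g formula = 45.11 wt% O.
46.38% − 45.11% gives a difference of 1.27 percentage points.

1.27 percentage points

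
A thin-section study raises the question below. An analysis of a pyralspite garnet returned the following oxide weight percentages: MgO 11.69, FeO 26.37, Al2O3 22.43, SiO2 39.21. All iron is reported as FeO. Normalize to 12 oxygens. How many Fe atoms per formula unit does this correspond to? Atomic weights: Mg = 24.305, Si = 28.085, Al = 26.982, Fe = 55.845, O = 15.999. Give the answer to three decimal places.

MgO (M=40.304): mol = 0.29005; Mg = 0.29005, O = 0.29005.
FeO (M=71.844): mol = 0.36705; Fe = 0.36705, O = 0.36705.
Al2O3 (M=101.961): mol = 0.21999; Al = 0.43998, O = 0.65997.
SiO2 (M=60.083): mol = 0.65260; Si = 0.65260, O = 1.30520.
ΣO = 2.62227; factor = 12/ΣO = 4.57619.
Fe apfu = 0.36705 × 4.57619 = 1.680.

1.680 Fe apfu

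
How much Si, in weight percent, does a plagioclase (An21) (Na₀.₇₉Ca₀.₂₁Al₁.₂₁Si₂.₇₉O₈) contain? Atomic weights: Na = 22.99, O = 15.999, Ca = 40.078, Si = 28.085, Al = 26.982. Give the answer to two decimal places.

29.50 weight percent

Formula mass = 0.79×22.99 + 0.21×40.078 + 1.21×26.982 + 2.79×28.085 + 8×15.999 = 265.576 g/mol, of which 78.357 g is Si.
So Si makes up 78.357/265.576 = 0.2950 of the mass, i.e. 29.50%.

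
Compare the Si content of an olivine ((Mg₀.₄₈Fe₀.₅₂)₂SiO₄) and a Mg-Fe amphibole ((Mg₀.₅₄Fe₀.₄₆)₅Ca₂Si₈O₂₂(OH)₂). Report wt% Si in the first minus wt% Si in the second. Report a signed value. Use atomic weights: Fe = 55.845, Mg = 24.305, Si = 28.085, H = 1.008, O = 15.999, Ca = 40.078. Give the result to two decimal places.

-9.20 percentage points

Si in (Mg₀.₄₈Fe₀.₅₂)₂SiO₄: molar mass 173.493 g/mol; 1×28.085 = 28.085 g → 16.19 wt%.
Si in (Mg₀.₅₄Fe₀.₄₆)₅Ca₂Si₈O₂₂(OH)₂: molar mass 884.895 g/mol; 8×28.085 = 224.680 g → 25.39 wt%.
Difference = 16.19 − 25.39 = -9.20 percentage points.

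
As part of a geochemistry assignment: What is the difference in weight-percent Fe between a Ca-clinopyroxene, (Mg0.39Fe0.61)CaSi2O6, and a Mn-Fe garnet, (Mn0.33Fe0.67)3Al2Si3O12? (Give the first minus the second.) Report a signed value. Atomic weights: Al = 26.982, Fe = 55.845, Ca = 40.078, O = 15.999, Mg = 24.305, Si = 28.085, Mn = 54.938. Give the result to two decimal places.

Fe in (Mg0.39Fe0.61)CaSi2O6: molar mass 235.786 g/mol; 0.61×55.845 = 34.065 g → 14.45 wt%.
Fe in (Mn0.33Fe0.67)3Al2Si3O12: molar mass 496.844 g/mol; 2.01×55.845 = 112.248 g → 22.59 wt%.
Difference = 14.45 − 22.59 = -8.14 percentage points.

-8.14 percentage points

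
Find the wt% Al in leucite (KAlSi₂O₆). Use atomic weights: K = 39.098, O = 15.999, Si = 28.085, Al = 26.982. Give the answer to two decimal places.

12.36 wt%

Formula mass = 1×39.098 + 1×26.982 + 2×28.085 + 6×15.999 = 218.244 g/mol, of which 26.982 g is Al.
So Al makes up 26.982/218.244 = 0.1236 of the mass, i.e. 12.36%.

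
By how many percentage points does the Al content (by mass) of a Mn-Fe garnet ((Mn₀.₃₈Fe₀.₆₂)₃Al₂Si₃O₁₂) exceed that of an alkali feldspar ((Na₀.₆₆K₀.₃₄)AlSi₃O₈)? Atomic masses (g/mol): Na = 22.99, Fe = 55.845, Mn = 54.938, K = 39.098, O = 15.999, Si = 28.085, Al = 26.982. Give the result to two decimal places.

0.78 percentage points

Al in (Mn₀.₃₈Fe₀.₆₂)₃Al₂Si₃O₁₂: molar mass 496.708 g/mol; 2×26.982 = 53.964 g → 10.86 wt%.
Al in (Na₀.₆₆K₀.₃₄)AlSi₃O₈: molar mass 267.696 g/mol; 1×26.982 = 26.982 g → 10.08 wt%.
Difference = 10.86 − 10.08 = 0.78 percentage points.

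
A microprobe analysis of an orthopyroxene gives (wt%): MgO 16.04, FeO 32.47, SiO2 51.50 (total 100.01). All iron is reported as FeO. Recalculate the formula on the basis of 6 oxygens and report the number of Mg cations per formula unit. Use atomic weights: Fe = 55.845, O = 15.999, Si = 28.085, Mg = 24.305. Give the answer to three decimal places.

0.931 Mg apfu

MgO (M=40.304): mol = 0.39798; Mg = 0.39798, O = 0.39798.
FeO (M=71.844): mol = 0.45195; Fe = 0.45195, O = 0.45195.
SiO2 (M=60.083): mol = 0.85715; Si = 0.85715, O = 1.71430.
ΣO = 2.56423; factor = 6/ΣO = 2.33988.
Mg apfu = 0.39798 × 2.33988 = 0.931.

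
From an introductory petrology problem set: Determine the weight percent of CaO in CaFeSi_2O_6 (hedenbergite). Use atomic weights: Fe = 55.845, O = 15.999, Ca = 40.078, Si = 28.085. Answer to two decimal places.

22.60 wt%

M(CaFeSi_2O_6) = 248.087 g/mol; M(CaO) = 56.077 g/mol.
Moles CaO per formula unit = 1 Ca ÷ 1 = 1.0000.
CaO fraction = (1.0000 × 56.077) / 248.087 = 56.077/248.087 = 0.2260.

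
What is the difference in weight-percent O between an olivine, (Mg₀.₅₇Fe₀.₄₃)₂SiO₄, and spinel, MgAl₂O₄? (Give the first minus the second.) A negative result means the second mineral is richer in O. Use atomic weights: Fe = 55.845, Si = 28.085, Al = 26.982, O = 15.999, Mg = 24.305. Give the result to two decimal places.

-6.85 percentage points

M((Mg₀.₅₇Fe₀.₄₃)₂SiO₄) = 167.815 g/mol, so wt% O = 63.996/167.815 × 100 = 38.13%.
M(MgAl₂O₄) = 142.265 g/mol, so wt% O = 63.996/142.265 × 100 = 44.98%.
38.13 − 44.98 = -6.85 pp.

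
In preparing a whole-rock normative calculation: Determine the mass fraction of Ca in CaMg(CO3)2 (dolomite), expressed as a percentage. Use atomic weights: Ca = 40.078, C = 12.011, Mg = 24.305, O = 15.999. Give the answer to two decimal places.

Molar mass of CaMg(CO3)2: 1·40.078 + 1·24.305 + 2·12.011 + 6·15.999 = 184.399 g/mol.
Mass of Ca per formula unit: 1 × 40.078 = 40.078 g.
Weight fraction Ca = 40.078 / 184.399 = 0.2173.

21.73 weight percent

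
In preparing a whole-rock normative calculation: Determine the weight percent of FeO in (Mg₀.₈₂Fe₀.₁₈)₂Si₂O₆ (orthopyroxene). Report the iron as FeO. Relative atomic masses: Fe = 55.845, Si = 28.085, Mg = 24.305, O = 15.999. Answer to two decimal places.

12.19 wt%

M((Mg₀.₈₂Fe₀.₁₈)₂Si₂O₆) = 212.128 g/mol; M(FeO) = 71.844 g/mol.
Moles FeO per formula unit = 0.36 Fe ÷ 1 = 0.3600.
FeO fraction = (0.3600 × 71.844) / 212.128 = 25.864/212.128 = 0.1219.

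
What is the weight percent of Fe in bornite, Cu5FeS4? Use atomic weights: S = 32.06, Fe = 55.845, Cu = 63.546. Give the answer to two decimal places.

11.13 wt%

M(Cu5FeS4) = 501.815 g/mol.
Fe contributes 1 × 55.845 = 55.845 g per mole.
55.845/501.815 = 0.1113 → 11.13%.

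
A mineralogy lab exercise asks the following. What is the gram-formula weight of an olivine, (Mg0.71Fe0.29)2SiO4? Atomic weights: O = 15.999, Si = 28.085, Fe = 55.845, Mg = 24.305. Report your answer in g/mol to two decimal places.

M = 1.42·24.305 + 0.58·55.845 + 1·28.085 + 4·15.999

158.98 g/mol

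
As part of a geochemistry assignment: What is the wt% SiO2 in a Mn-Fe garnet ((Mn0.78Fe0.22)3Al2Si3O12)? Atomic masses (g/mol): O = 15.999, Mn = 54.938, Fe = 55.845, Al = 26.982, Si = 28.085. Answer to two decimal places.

36.37 wt%

M((Mn0.78Fe0.22)3Al2Si3O12) = 495.620 g/mol; M(SiO2) = 60.083 g/mol.
Moles SiO2 per formula unit = 3 Si ÷ 1 = 3.0000.
SiO2 fraction = (3.0000 × 60.083) / 495.620 = 180.249/495.620 = 0.3637.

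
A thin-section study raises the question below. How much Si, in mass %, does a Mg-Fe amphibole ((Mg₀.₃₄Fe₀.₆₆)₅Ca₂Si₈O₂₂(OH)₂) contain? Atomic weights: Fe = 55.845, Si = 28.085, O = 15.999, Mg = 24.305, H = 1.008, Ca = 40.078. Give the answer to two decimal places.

24.52 mass %

Formula mass = 1.70*24.305 + 3.30*55.845 + 2*40.078 + 8*28.085 + 24*15.999 + 2*1.008 = 916.435 g/mol, of which 224.680 g is Si.
So Si makes up 224.680/916.435 = 0.2452 of the mass, i.e. 24.52%.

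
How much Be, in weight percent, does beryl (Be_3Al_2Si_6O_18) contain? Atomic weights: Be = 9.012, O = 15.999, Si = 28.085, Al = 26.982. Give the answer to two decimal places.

Formula mass = 3*9.012 + 2*26.982 + 6*28.085 + 18*15.999 = 537.492 g/mol, of which 27.036 g is Be.
So Be makes up 27.036/537.492 = 0.0503 of the mass, i.e. 5.03%.

5.03 weight percent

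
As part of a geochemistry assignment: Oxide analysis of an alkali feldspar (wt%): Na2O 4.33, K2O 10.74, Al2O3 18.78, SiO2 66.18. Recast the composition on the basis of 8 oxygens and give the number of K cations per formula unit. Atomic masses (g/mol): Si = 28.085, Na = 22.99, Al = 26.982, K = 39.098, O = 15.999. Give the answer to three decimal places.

Na2O: 4.33/61.979 = 0.06986 mol → 0.13972 mol Na, 0.06986 mol O.
K2O: 10.74/94.195 = 0.11402 mol → 0.22804 mol K, 0.11402 mol O.
Al2O3: 18.78/101.961 = 0.18419 mol → 0.36838 mol Al, 0.55257 mol O.
SiO2: 66.18/60.083 = 1.10148 mol → 1.10148 mol Si, 2.20296 mol O.
Total oxygen = 2.93941 mol. Normalization factor = 8/2.93941 = 2.72163.
K per 8 O = 0.22804 × 2.72163 = 0.621.

0.621 K apfu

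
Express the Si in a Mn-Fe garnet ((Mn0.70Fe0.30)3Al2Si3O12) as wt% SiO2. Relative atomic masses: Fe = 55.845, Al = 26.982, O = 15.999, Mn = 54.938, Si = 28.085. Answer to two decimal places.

Molar mass of (Mn0.70Fe0.30)3Al2Si3O12 = 2.10*54.938 + 0.90*55.845 + 2*26.982 + 3*28.085 + 12*15.999 = 495.837 g/mol.
Each formula unit contains 3 Si, equivalent to 3/1 = 3.0000 mol SiO2.
M(SiO2) = 1×28.085 + 2×15.999 = 60.083 g/mol.
Mass of SiO2 per formula unit = 3.0000 × 60.083 = 180.249 g.
SiO2 wt% = 180.249 / 495.837 × 100 = 36.35%.

36.35 wt%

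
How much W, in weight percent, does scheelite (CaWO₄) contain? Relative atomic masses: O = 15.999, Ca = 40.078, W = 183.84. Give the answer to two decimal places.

63.85 weight percent

M(CaWO₄) = 287.914 g/mol.
W contributes 1 × 183.84 = 183.840 g per mole.
183.840/287.914 = 0.6385 → 63.85%.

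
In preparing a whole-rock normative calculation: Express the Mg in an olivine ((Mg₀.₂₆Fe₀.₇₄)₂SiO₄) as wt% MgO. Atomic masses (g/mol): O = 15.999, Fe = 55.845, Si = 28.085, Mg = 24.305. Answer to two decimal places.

Molar mass of (Mg₀.₂₆Fe₀.₇₄)₂SiO₄ = 0.52·24.305 + 1.48·55.845 + 1·28.085 + 4·15.999 = 187.370 g/mol.
Each formula unit contains 0.52 Mg, equivalent to 0.52/1 = 0.5200 mol MgO.
M(MgO) = 1×24.305 + 1×15.999 = 40.304 g/mol.
Mass of MgO per formula unit = 0.5200 × 40.304 = 20.958 g.
MgO wt% = 20.958 / 187.370 × 100 = 11.19%.

11.19 wt%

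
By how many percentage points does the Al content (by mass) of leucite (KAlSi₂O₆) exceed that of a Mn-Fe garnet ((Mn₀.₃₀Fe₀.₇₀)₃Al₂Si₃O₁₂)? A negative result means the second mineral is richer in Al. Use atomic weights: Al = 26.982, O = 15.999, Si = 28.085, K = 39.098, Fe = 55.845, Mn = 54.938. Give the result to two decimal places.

1.50 percentage points

M(KAlSi₂O₆) = 218.244 g/mol, so wt% Al = 26.982/218.244 × 100 = 12.36%.
M((Mn₀.₃₀Fe₀.₇₀)₃Al₂Si₃O₁₂) = 496.926 g/mol, so wt% Al = 53.964/496.926 × 100 = 10.86%.
12.36 − 10.86 = 1.50 pp.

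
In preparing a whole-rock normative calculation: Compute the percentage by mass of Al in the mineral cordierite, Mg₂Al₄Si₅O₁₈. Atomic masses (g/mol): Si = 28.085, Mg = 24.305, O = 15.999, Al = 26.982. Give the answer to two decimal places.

18.45 weight percent

Formula mass = 2×24.305 + 4×26.982 + 5×28.085 + 18×15.999 = 584.945 g/mol, of which 107.928 g is Al.
So Al makes up 107.928/584.945 = 0.1845 of the mass, i.e. 18.45%.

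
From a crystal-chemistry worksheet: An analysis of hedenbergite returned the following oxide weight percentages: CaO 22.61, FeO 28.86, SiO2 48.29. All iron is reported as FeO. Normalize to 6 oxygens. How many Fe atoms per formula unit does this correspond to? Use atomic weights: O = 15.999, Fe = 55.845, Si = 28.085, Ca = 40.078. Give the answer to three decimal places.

0.999 Fe apfu

CaO: 22.61/56.077 = 0.40320 mol → 0.40320 mol Ca, 0.40320 mol O.
FeO: 28.86/71.844 = 0.40170 mol → 0.40170 mol Fe, 0.40170 mol O.
SiO2: 48.29/60.083 = 0.80372 mol → 0.80372 mol Si, 1.60744 mol O.
Total oxygen = 2.41234 mol. Normalization factor = 6/2.41234 = 2.48721.
Fe per 6 O = 0.40170 × 2.48721 = 0.999.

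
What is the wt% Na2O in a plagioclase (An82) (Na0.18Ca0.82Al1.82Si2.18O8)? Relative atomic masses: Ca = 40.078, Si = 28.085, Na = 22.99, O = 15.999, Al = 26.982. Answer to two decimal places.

Molar mass of Na0.18Ca0.82Al1.82Si2.18O8 = 0.18·22.99 + 0.82·40.078 + 1.82·26.982 + 2.18·28.085 + 8·15.999 = 275.327 g/mol.
Each formula unit contains 0.18 Na, equivalent to 0.18/2 = 0.0900 mol Na2O.
M(Na2O) = 2×22.99 + 1×15.999 = 61.979 g/mol.
Mass of Na2O per formula unit = 0.0900 × 61.979 = 5.578 g.
Na2O wt% = 5.578 / 275.327 × 100 = 2.03%.

2.03 wt%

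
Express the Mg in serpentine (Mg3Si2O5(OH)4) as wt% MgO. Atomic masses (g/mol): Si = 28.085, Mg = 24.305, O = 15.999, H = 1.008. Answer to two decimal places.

Molar mass of Mg3Si2O5(OH)4 = 3*24.305 + 2*28.085 + 9*15.999 + 4*1.008 = 277.108 g/mol.
Each formula unit contains 3 Mg, equivalent to 3/1 = 3.0000 mol MgO.
M(MgO) = 1×24.305 + 1×15.999 = 40.304 g/mol.
Mass of MgO per formula unit = 3.0000 × 40.304 = 120.912 g.
MgO wt% = 120.912 / 277.108 × 100 = 43.63%.

43.63 wt%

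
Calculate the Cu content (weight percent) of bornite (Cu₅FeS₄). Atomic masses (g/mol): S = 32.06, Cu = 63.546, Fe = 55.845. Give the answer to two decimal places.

Formula mass = 5·63.546 + 1·55.845 + 4·32.06 = 501.815 g/mol, of which 317.730 g is Cu.
So Cu makes up 317.730/501.815 = 0.6332 of the mass, i.e. 63.32%.

63.32 weight percent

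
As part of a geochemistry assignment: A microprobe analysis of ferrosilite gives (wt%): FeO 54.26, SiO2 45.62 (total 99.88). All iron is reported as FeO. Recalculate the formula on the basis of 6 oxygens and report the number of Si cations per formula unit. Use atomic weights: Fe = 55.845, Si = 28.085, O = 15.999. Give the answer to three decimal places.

FeO (M=71.844): mol = 0.75525; Fe = 0.75525, O = 0.75525.
SiO2 (M=60.083): mol = 0.75928; Si = 0.75928, O = 1.51856.
ΣO = 2.27381; factor = 6/ΣO = 2.63874.
Si apfu = 0.75928 × 2.63874 = 2.004.

2.004 Si apfu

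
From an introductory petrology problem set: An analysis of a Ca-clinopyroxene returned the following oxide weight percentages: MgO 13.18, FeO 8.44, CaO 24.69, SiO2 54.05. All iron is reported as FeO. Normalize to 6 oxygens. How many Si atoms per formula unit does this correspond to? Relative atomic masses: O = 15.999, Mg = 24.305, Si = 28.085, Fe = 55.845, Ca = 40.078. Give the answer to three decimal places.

2.011 Si apfu

MgO (M=40.304): mol = 0.32701; Mg = 0.32701, O = 0.32701.
FeO (M=71.844): mol = 0.11748; Fe = 0.11748, O = 0.11748.
CaO (M=56.077): mol = 0.44029; Ca = 0.44029, O = 0.44029.
SiO2 (M=60.083): mol = 0.89959; Si = 0.89959, O = 1.79918.
ΣO = 2.68396; factor = 6/ΣO = 2.23550.
Si apfu = 0.89959 × 2.23550 = 2.011.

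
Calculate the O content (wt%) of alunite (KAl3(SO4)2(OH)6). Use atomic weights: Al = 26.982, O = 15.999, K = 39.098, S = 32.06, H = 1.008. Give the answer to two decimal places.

54.08 wt%

Formula mass = 1·39.098 + 3·26.982 + 2·32.06 + 14·15.999 + 6·1.008 = 414.198 g/mol, of which 223.986 g is O.
So O makes up 223.986/414.198 = 0.5408 of the mass, i.e. 54.08%.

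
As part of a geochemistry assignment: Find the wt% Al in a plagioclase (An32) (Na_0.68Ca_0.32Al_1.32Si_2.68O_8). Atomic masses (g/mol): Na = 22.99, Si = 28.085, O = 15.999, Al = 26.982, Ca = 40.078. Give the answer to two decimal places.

13.32 wt%

Molar mass of Na_0.68Ca_0.32Al_1.32Si_2.68O_8: 0.68×22.99 + 0.32×40.078 + 1.32×26.982 + 2.68×28.085 + 8×15.999 = 267.334 g/mol.
Mass of Al per formula unit: 1.32 × 26.982 = 35.616 g.
Weight fraction Al = 35.616 / 267.334 = 0.1332.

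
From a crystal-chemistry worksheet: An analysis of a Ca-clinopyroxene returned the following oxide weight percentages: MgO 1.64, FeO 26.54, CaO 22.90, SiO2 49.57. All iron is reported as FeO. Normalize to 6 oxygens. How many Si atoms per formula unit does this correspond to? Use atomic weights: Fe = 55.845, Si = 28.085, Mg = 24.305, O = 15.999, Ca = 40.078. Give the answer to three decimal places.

MgO (M=40.304): mol = 0.04069; Mg = 0.04069, O = 0.04069.
FeO (M=71.844): mol = 0.36941; Fe = 0.36941, O = 0.36941.
CaO (M=56.077): mol = 0.40837; Ca = 0.40837, O = 0.40837.
SiO2 (M=60.083): mol = 0.82503; Si = 0.82503, O = 1.65006.
ΣO = 2.46853; factor = 6/ΣO = 2.43060.
Si apfu = 0.82503 × 2.43060 = 2.005.

2.005 Si apfu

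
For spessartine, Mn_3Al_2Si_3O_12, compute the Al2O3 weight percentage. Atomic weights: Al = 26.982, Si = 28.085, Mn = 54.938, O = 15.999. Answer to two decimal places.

M(Mn_3Al_2Si_3O_12) = 495.021 g/mol; M(Al2O3) = 101.961 g/mol.
Moles Al2O3 per formula unit = 2 Al ÷ 2 = 1.0000.
Al2O3 fraction = (1.0000 × 101.961) / 495.021 = 101.961/495.021 = 0.2060.

20.60 wt%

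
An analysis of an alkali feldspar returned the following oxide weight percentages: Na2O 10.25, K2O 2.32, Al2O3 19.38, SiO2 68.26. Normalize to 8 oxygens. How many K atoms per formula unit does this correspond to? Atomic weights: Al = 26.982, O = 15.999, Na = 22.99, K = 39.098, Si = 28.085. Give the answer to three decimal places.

Na2O (M=61.979): mol = 0.16538; Na = 0.33076, O = 0.16538.
K2O (M=94.195): mol = 0.02463; K = 0.04926, O = 0.02463.
Al2O3 (M=101.961): mol = 0.19007; Al = 0.38014, O = 0.57021.
SiO2 (M=60.083): mol = 1.13610; Si = 1.13610, O = 2.27220.
ΣO = 3.03242; factor = 8/ΣO = 2.63816.
K apfu = 0.04926 × 2.63816 = 0.130.

0.130 K apfu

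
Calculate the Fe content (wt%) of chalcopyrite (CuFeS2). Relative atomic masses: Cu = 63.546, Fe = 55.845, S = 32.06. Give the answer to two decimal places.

M(CuFeS2) = 183.511 g/mol.
Fe contributes 1 × 55.845 = 55.845 g per mole.
55.845/183.511 = 0.3043 → 30.43%.

30.43 wt%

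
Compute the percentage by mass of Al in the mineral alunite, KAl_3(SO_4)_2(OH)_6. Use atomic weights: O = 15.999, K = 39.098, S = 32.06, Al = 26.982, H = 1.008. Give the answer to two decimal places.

Formula mass = 1×39.098 + 3×26.982 + 2×32.06 + 14×15.999 + 6×1.008 = 414.198 g/mol, of which 80.946 g is Al.
So Al makes up 80.946/414.198 = 0.1954 of the mass, i.e. 19.54%.

19.54 mass %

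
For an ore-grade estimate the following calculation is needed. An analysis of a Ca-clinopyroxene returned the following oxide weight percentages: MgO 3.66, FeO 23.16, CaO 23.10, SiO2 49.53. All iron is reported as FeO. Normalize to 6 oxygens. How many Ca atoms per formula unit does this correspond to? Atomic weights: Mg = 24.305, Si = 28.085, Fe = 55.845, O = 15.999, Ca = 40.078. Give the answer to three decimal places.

0.999 Ca apfu

MgO: 3.66/40.304 = 0.09081 mol → 0.09081 mol Mg, 0.09081 mol O.
FeO: 23.16/71.844 = 0.32237 mol → 0.32237 mol Fe, 0.32237 mol O.
CaO: 23.10/56.077 = 0.41193 mol → 0.41193 mol Ca, 0.41193 mol O.
SiO2: 49.53/60.083 = 0.82436 mol → 0.82436 mol Si, 1.64872 mol O.
Total oxygen = 2.47383 mol. Normalization factor = 6/2.47383 = 2.42539.
Ca per 6 O = 0.41193 × 2.42539 = 0.999.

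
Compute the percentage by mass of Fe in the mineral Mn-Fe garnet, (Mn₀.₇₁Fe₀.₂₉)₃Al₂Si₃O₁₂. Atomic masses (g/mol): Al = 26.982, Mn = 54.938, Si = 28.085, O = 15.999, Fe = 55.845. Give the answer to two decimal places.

9.80 mass %

M((Mn₀.₇₁Fe₀.₂₉)₃Al₂Si₃O₁₂) = 495.810 g/mol.
Fe contributes 0.87 × 55.845 = 48.585 g per mole.
48.585/495.810 = 0.0980 → 9.80%.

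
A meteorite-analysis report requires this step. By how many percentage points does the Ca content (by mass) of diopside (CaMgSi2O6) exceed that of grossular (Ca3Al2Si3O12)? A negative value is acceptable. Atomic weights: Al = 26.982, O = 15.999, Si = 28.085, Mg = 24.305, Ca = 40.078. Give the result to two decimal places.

First mineral: 40.078 g Ca in 216.547 g formula = 18.51 wt% Ca.
Second mineral: 120.234 g Ca in 450.441 g formula = 26.69 wt% Ca.
18.51% − 26.69% gives a difference of -8.18 percentage points.

-8.18 percentage points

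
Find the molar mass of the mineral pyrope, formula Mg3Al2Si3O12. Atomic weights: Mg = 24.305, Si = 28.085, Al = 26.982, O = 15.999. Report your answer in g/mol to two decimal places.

M = 3×24.305 + 2×26.982 + 3×28.085 + 12×15.999

403.12 g/mol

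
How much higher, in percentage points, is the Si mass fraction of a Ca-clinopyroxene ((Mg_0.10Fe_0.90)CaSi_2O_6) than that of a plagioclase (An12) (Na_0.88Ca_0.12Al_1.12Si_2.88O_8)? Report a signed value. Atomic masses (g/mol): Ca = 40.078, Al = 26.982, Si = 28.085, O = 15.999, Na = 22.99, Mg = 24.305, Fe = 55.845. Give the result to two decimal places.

M((Mg_0.10Fe_0.90)CaSi_2O_6) = 244.933 g/mol, so wt% Si = 56.170/244.933 × 100 = 22.93%.
M(Na_0.88Ca_0.12Al_1.12Si_2.88O_8) = 264.137 g/mol, so wt% Si = 80.885/264.137 × 100 = 30.62%.
22.93 − 30.62 = -7.69 pp.

-7.69 percentage points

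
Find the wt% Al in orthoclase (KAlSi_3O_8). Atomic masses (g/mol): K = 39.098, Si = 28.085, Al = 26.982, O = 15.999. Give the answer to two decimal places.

9.69 wt%

Formula mass = 1×39.098 + 1×26.982 + 3×28.085 + 8×15.999 = 278.327 g/mol, of which 26.982 g is Al.
So Al makes up 26.982/278.327 = 0.0969 of the mass, i.e. 9.69%.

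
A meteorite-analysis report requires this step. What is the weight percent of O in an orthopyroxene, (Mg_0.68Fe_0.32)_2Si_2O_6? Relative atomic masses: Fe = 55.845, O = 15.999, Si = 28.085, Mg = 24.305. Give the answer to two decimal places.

43.44 mass %

M((Mg_0.68Fe_0.32)_2Si_2O_6) = 220.960 g/mol.
O contributes 6 × 15.999 = 95.994 g per mole.
95.994/220.960 = 0.4344 → 43.44%.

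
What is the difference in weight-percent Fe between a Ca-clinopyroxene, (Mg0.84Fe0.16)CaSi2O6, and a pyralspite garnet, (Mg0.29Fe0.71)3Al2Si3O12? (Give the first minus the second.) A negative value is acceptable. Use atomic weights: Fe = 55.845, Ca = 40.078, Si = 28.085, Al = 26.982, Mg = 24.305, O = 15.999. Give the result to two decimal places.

-21.26 percentage points

First mineral: 8.935 g Fe in 221.593 g formula = 4.03 wt% Fe.
Second mineral: 118.950 g Fe in 470.302 g formula = 25.29 wt% Fe.
4.03% − 25.29% gives a difference of -21.26 percentage points.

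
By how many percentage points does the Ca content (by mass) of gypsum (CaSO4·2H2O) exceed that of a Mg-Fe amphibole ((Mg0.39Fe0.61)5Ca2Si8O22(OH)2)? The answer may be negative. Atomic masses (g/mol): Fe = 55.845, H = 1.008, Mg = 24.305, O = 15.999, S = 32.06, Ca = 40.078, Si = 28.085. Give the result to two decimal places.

Ca in CaSO4·2H2O: molar mass 172.164 g/mol; 1×40.078 = 40.078 g → 23.28 wt%.
Ca in (Mg0.39Fe0.61)5Ca2Si8O22(OH)2: molar mass 908.550 g/mol; 2×40.078 = 80.156 g → 8.82 wt%.
Difference = 23.28 − 8.82 = 14.46 percentage points.

14.46 percentage points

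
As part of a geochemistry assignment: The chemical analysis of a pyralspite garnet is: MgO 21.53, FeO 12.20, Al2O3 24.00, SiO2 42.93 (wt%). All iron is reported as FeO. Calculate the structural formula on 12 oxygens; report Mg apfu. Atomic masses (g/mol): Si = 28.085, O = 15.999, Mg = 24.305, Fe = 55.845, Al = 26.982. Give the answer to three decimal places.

2.258 Mg apfu

21.53 wt% MgO ÷ 40.304 g/mol = 0.53419 mol, giving 0.53419 Mg and 0.53419 O.
12.20 wt% FeO ÷ 71.844 g/mol = 0.16981 mol, giving 0.16981 Fe and 0.16981 O.
24.00 wt% Al2O3 ÷ 101.961 g/mol = 0.23538 mol, giving 0.47076 Al and 0.70614 O.
42.93 wt% SiO2 ÷ 60.083 g/mol = 0.71451 mol, giving 0.71451 Si and 1.42902 O.
Oxygen sums to 2.83916; scaling by 12/2.83916 = 4.22660 puts the formula on 12 O.
Mg: 0.53419 × 4.22660 = 2.258 atoms per formula unit.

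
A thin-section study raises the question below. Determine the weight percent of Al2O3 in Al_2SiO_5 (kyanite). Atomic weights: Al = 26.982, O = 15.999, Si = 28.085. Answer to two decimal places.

Formula mass = 162.044 g/mol.
2 Al → 1.0000 mol Al2O3 per formula unit; M(Al2O3) = 101.961, so Al2O3 mass = 101.961 g.
101.961/162.044 × 100 = 62.92 wt%.

62.92 wt%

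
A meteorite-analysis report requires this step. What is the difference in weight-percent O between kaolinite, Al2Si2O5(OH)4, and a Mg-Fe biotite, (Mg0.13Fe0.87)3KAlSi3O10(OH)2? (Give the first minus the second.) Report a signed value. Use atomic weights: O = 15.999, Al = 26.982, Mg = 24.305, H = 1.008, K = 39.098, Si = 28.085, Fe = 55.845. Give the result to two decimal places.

O in Al2Si2O5(OH)4: molar mass 258.157 g/mol; 9×15.999 = 143.991 g → 55.78 wt%.
O in (Mg0.13Fe0.87)3KAlSi3O10(OH)2: molar mass 499.573 g/mol; 12×15.999 = 191.988 g → 38.43 wt%.
Difference = 55.78 − 38.43 = 17.35 percentage points.

17.35 percentage points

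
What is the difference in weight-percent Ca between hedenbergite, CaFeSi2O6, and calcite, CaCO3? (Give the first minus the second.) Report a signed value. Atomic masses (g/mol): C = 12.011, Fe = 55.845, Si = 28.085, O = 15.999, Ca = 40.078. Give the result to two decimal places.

-23.89 percentage points

Ca in CaFeSi2O6: molar mass 248.087 g/mol; 1×40.078 = 40.078 g → 16.15 wt%.
Ca in CaCO3: molar mass 100.086 g/mol; 1×40.078 = 40.078 g → 40.04 wt%.
Difference = 16.15 − 40.04 = -23.89 percentage points.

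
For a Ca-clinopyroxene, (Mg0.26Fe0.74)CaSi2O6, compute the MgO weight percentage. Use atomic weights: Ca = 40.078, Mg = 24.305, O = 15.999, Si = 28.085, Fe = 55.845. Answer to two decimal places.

Formula mass = 239.887 g/mol.
0.26 Mg → 0.2600 mol MgO per formula unit; M(MgO) = 40.304, so MgO mass = 10.479 g.
10.479/239.887 × 100 = 4.37 wt%.

4.37 wt%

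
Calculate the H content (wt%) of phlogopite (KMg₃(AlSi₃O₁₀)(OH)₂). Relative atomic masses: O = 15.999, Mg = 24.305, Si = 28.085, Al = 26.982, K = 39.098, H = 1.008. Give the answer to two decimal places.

0.48 wt%

Formula mass = 1×39.098 + 3×24.305 + 1×26.982 + 3×28.085 + 12×15.999 + 2×1.008 = 417.254 g/mol, of which 2.016 g is H.
So H makes up 2.016/417.254 = 0.0048 of the mass, i.e. 0.48%.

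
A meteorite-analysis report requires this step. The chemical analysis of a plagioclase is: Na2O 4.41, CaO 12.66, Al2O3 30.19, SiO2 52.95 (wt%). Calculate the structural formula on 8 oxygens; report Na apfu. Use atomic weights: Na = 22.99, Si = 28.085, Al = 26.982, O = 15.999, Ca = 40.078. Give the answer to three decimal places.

0.386 Na apfu

4.41 wt% Na2O ÷ 61.979 g/mol = 0.07115 mol, giving 0.14230 Na and 0.07115 O.
12.66 wt% CaO ÷ 56.077 g/mol = 0.22576 mol, giving 0.22576 Ca and 0.22576 O.
30.19 wt% Al2O3 ÷ 101.961 g/mol = 0.29609 mol, giving 0.59218 Al and 0.88827 O.
52.95 wt% SiO2 ÷ 60.083 g/mol = 0.88128 mol, giving 0.88128 Si and 1.76256 O.
Oxygen sums to 2.94774; scaling by 8/2.94774 = 2.71394 puts the formula on 8 O.
Na: 0.14230 × 2.71394 = 0.386 atoms per formula unit.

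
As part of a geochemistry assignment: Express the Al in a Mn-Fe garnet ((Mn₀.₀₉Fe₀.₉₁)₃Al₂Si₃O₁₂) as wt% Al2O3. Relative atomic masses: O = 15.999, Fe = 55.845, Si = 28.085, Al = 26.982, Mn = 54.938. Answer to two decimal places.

Formula mass = 497.497 g/mol.
2 Al → 1.0000 mol Al2O3 per formula unit; M(Al2O3) = 101.961, so Al2O3 mass = 101.961 g.
101.961/497.497 × 100 = 20.49 wt%.

20.49 wt%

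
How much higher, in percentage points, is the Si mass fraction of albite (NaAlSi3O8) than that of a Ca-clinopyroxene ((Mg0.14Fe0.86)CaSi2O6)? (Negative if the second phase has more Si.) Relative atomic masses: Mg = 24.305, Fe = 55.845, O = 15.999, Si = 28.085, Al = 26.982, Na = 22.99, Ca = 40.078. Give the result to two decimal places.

9.08 percentage points

Si in NaAlSi3O8: molar mass 262.219 g/mol; 3×28.085 = 84.255 g → 32.13 wt%.
Si in (Mg0.14Fe0.86)CaSi2O6: molar mass 243.671 g/mol; 2×28.085 = 56.170 g → 23.05 wt%.
Difference = 32.13 − 23.05 = 9.08 percentage points.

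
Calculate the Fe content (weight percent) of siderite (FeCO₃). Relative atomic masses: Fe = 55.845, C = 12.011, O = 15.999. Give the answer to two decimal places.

M(FeCO₃) = 115.853 g/mol.
Fe contributes 1 × 55.845 = 55.845 g per mole.
55.845/115.853 = 0.4820 → 48.20%.

48.20 weight percent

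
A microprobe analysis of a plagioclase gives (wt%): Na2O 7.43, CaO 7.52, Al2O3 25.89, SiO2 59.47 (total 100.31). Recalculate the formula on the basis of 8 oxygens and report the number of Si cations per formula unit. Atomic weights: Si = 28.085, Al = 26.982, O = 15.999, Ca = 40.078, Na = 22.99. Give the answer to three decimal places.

Na2O (M=61.979): mol = 0.11988; Na = 0.23976, O = 0.11988.
CaO (M=56.077): mol = 0.13410; Ca = 0.13410, O = 0.13410.
Al2O3 (M=101.961): mol = 0.25392; Al = 0.50784, O = 0.76176.
SiO2 (M=60.083): mol = 0.98980; Si = 0.98980, O = 1.97960.
ΣO = 2.99534; factor = 8/ΣO = 2.67082.
Si apfu = 0.98980 × 2.67082 = 2.644.

2.644 Si apfu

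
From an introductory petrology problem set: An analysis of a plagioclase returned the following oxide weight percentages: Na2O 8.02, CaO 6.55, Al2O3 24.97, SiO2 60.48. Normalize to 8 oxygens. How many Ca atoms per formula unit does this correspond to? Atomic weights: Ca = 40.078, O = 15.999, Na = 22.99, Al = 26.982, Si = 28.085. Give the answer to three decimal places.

0.312 Ca apfu

Na2O: 8.02/61.979 = 0.12940 mol → 0.25880 mol Na, 0.12940 mol O.
CaO: 6.55/56.077 = 0.11680 mol → 0.11680 mol Ca, 0.11680 mol O.
Al2O3: 24.97/101.961 = 0.24490 mol → 0.48980 mol Al, 0.73470 mol O.
SiO2: 60.48/60.083 = 1.00661 mol → 1.00661 mol Si, 2.01322 mol O.
Total oxygen = 2.99412 mol. Normalization factor = 8/2.99412 = 2.67190.
Ca per 8 O = 0.11680 × 2.67190 = 0.312.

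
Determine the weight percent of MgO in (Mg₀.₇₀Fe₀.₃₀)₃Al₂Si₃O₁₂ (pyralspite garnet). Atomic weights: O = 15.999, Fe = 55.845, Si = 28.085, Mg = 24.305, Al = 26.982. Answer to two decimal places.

19.61 wt%

Molar mass of (Mg₀.₇₀Fe₀.₃₀)₃Al₂Si₃O₁₂ = 2.10·24.305 + 0.90·55.845 + 2·26.982 + 3·28.085 + 12·15.999 = 431.508 g/mol.
Each formula unit contains 2.10 Mg, equivalent to 2.10/1 = 2.1000 mol MgO.
M(MgO) = 1×24.305 + 1×15.999 = 40.304 g/mol.
Mass of MgO per formula unit = 2.1000 × 40.304 = 84.638 g.
MgO wt% = 84.638 / 431.508 × 100 = 19.61%.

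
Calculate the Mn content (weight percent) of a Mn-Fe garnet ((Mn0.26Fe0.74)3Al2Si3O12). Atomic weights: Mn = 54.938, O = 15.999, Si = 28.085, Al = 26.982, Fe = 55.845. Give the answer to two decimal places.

Formula mass = 0.78*54.938 + 2.22*55.845 + 2*26.982 + 3*28.085 + 12*15.999 = 497.035 g/mol, of which 42.852 g is Mn.
So Mn makes up 42.852/497.035 = 0.0862 of the mass, i.e. 8.62%.

8.62 weight percent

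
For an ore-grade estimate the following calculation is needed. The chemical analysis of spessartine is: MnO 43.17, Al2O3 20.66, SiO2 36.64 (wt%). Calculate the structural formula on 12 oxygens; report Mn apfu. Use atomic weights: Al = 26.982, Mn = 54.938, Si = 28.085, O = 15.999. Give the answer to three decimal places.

MnO: 43.17/70.937 = 0.60857 mol → 0.60857 mol Mn, 0.60857 mol O.
Al2O3: 20.66/101.961 = 0.20263 mol → 0.40526 mol Al, 0.60789 mol O.
SiO2: 36.64/60.083 = 0.60982 mol → 0.60982 mol Si, 1.21964 mol O.
Total oxygen = 2.43610 mol. Normalization factor = 12/2.43610 = 4.92591.
Mn per 12 O = 0.60857 × 4.92591 = 2.998.

2.998 Mn apfu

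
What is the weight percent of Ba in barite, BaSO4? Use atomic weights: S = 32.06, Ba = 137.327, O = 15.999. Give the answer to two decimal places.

Molar mass of BaSO4: 1*137.327 + 1*32.06 + 4*15.999 = 233.383 g/mol.
Mass of Ba per formula unit: 1 × 137.327 = 137.327 g.
Weight fraction Ba = 137.327 / 233.383 = 0.5884.

58.84 wt%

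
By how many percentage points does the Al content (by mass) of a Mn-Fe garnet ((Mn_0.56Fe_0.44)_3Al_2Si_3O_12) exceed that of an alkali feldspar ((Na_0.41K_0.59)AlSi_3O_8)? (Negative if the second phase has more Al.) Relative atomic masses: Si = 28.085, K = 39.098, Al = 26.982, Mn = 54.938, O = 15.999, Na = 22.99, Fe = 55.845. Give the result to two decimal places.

M((Mn_0.56Fe_0.44)_3Al_2Si_3O_12) = 496.218 g/mol, so wt% Al = 53.964/496.218 × 100 = 10.88%.
M((Na_0.41K_0.59)AlSi_3O_8) = 271.723 g/mol, so wt% Al = 26.982/271.723 × 100 = 9.93%.
10.88 − 9.93 = 0.95 pp.

0.95 percentage points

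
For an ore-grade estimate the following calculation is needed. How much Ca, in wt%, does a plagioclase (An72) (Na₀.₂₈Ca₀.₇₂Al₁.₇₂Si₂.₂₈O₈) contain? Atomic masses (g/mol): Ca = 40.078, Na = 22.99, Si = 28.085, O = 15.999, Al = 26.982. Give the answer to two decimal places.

Molar mass of Na₀.₂₈Ca₀.₇₂Al₁.₇₂Si₂.₂₈O₈: 0.28*22.99 + 0.72*40.078 + 1.72*26.982 + 2.28*28.085 + 8*15.999 = 273.728 g/mol.
Mass of Ca per formula unit: 0.72 × 40.078 = 28.856 g.
Weight fraction Ca = 28.856 / 273.728 = 0.1054.

10.54 wt%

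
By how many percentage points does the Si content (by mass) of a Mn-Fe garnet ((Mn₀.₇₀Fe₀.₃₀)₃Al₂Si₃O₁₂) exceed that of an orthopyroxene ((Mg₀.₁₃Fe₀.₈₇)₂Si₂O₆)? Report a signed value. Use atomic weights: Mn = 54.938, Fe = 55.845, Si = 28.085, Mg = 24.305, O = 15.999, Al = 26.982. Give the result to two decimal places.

-4.98 percentage points

Si in (Mn₀.₇₀Fe₀.₃₀)₃Al₂Si₃O₁₂: molar mass 495.837 g/mol; 3×28.085 = 84.255 g → 16.99 wt%.
Si in (Mg₀.₁₃Fe₀.₈₇)₂Si₂O₆: molar mass 255.654 g/mol; 2×28.085 = 56.170 g → 21.97 wt%.
Difference = 16.99 − 21.97 = -4.98 percentage points.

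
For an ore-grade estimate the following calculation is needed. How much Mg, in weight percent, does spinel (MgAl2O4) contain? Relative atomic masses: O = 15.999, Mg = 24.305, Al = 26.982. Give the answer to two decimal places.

17.08 weight percent

Molar mass of MgAl2O4: 1*24.305 + 2*26.982 + 4*15.999 = 142.265 g/mol.
Mass of Mg per formula unit: 1 × 24.305 = 24.305 g.
Weight fraction Mg = 24.305 / 142.265 = 0.1708.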